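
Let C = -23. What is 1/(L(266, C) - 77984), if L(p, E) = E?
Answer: -1/78007 ≈ -1.2819e-5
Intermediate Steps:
1/(L(266, C) - 77984) = 1/(-23 - 77984) = 1/(-78007) = -1/78007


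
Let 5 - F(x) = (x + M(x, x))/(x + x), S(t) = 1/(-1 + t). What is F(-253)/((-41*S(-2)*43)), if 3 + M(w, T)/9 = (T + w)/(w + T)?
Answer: 6777/892078 ≈ 0.0075969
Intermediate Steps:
M(w, T) = -18 (M(w, T) = -27 + 9*((T + w)/(w + T)) = -27 + 9*((T + w)/(T + w)) = -27 + 9*1 = -27 + 9 = -18)
F(x) = 5 - (-18 + x)/(2*x) (F(x) = 5 - (x - 18)/(x + x) = 5 - (-18 + x)/(2*x))
F(-253)/((-41*S(-2)*43)) = (9/2 + 9/(-253))/((-41/(-1 - 2)*43)) = (9/2 + 9*(-1/253))/((-41/(-3)*43)) = (9/2 - 9/253)/((-41*(-⅓)*43)) = 2259/(506*(((41/3)*43))) = 2259/(506*(1763/3)) = (2259/506)*(3/1763) = 6777/892078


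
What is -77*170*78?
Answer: -1021020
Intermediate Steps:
-77*170*78 = -13090*78 = -1021020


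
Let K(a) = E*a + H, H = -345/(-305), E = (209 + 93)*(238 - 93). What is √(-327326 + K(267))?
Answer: √42287695693/61 ≈ 3371.1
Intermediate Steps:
E = 43790 (E = 302*145 = 43790)
H = 69/61 (H = -345*(-1/305) = 69/61 ≈ 1.1311)
K(a) = 69/61 + 43790*a (K(a) = 43790*a + 69/61 = 69/61 + 43790*a)
√(-327326 + K(267)) = √(-327326 + (69/61 + 43790*267)) = √(-327326 + (69/61 + 11691930)) = √(-327326 + 713207799/61) = √(693240913/61) = √42287695693/61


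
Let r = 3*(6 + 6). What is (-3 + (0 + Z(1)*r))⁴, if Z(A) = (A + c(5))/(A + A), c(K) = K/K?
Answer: 1185921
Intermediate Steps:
c(K) = 1
Z(A) = (1 + A)/(2*A) (Z(A) = (A + 1)/(A + A) = (1 + A)/((2*A)) = (1 + A)*(1/(2*A)) = (1 + A)/(2*A))
r = 36 (r = 3*12 = 36)
(-3 + (0 + Z(1)*r))⁴ = (-3 + (0 + ((½)*(1 + 1)/1)*36))⁴ = (-3 + (0 + ((½)*1*2)*36))⁴ = (-3 + (0 + 1*36))⁴ = (-3 + (0 + 36))⁴ = (-3 + 36)⁴ = 33⁴ = 1185921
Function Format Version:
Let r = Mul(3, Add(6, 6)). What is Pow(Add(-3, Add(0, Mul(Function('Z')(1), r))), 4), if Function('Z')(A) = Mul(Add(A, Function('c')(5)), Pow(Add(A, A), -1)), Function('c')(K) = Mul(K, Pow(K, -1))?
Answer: 1185921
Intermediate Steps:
Function('c')(K) = 1
Function('Z')(A) = Mul(Rational(1, 2), Pow(A, -1), Add(1, A)) (Function('Z')(A) = Mul(Add(A, 1), Pow(Add(A, A), -1)) = Mul(Add(1, A), Pow(Mul(2, A), -1)) = Mul(Add(1, A), Mul(Rational(1, 2), Pow(A, -1))) = Mul(Rational(1, 2), Pow(A, -1), Add(1, A)))
r = 36 (r = Mul(3, 12) = 36)
Pow(Add(-3, Add(0, Mul(Function('Z')(1), r))), 4) = Pow(Add(-3, Add(0, Mul(Mul(Rational(1, 2), Pow(1, -1), Add(1, 1)), 36))), 4) = Pow(Add(-3, Add(0, Mul(Mul(Rational(1, 2), 1, 2), 36))), 4) = Pow(Add(-3, Add(0, Mul(1, 36))), 4) = Pow(Add(-3, Add(0, 36)), 4) = Pow(Add(-3, 36), 4) = Pow(33, 4) = 1185921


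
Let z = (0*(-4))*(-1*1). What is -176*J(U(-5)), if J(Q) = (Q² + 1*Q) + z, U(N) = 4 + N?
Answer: 0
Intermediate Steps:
z = 0 (z = 0*(-1) = 0)
J(Q) = Q + Q² (J(Q) = (Q² + 1*Q) + 0 = (Q² + Q) + 0 = (Q + Q²) + 0 = Q + Q²)
-176*J(U(-5)) = -176*(4 - 5)*(1 + (4 - 5)) = -(-176)*(1 - 1) = -(-176)*0 = -176*0 = 0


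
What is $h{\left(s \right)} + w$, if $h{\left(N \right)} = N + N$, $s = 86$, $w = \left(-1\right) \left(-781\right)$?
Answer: $953$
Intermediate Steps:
$w = 781$
$h{\left(N \right)} = 2 N$
$h{\left(s \right)} + w = 2 \cdot 86 + 781 = 172 + 781 = 953$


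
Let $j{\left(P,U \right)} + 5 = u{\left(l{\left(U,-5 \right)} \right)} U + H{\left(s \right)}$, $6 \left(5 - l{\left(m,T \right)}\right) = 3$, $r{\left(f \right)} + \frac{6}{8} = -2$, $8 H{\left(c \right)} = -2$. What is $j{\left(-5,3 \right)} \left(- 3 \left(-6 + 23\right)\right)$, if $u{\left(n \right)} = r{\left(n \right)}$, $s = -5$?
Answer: $\frac{1377}{2} \approx 688.5$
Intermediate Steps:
$H{\left(c \right)} = - \frac{1}{4}$ ($H{\left(c \right)} = \frac{1}{8} \left(-2\right) = - \frac{1}{4}$)
$r{\left(f \right)} = - \frac{11}{4}$ ($r{\left(f \right)} = - \frac{3}{4} - 2 = - \frac{11}{4}$)
$l{\left(m,T \right)} = \frac{9}{2}$ ($l{\left(m,T \right)} = 5 - \frac{1}{2} = \frac{9}{2}$)
$u{\left(n \right)} = - \frac{11}{4}$
$j{\left(P,U \right)} = - \frac{21}{4} - \frac{11 U}{4}$ ($j{\left(P,U \right)} = -5 - \left(\frac{1}{4} + \frac{11 U}{4}\right) = - \frac{21}{4} - \frac{11 U}{4}$)
$j{\left(-5,3 \right)} \left(- 3 \left(-6 + 23\right)\right) = \left(- \frac{21}{4} - \frac{33}{4}\right) \left(- 3 \left(-6 + 23\right)\right) = \left(- \frac{21}{4} - \frac{33}{4}\right) \left(\left(-3\right) 17\right) = \left(- \frac{27}{2}\right) \left(-51\right) = \frac{1377}{2}$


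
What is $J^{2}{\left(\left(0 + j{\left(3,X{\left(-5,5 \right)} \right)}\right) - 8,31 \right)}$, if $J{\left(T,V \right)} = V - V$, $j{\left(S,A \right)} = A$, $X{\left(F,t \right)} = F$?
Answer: $0$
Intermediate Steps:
$J{\left(T,V \right)} = 0$
$J^{2}{\left(\left(0 + j{\left(3,X{\left(-5,5 \right)} \right)}\right) - 8,31 \right)} = 0^{2} = 0$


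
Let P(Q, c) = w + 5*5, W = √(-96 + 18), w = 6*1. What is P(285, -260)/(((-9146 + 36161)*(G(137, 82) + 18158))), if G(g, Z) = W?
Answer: 281449/4453598914815 - 31*I*√78/8907197829630 ≈ 6.3196e-8 - 3.0737e-11*I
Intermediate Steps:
w = 6
W = I*√78 (W = √(-78) = I*√78 ≈ 8.8318*I)
G(g, Z) = I*√78
P(Q, c) = 31 (P(Q, c) = 6 + 5*5 = 6 + 25 = 31)
P(285, -260)/(((-9146 + 36161)*(G(137, 82) + 18158))) = 31/(((-9146 + 36161)*(I*√78 + 18158))) = 31/((27015*(18158 + I*√78))) = 31/(490538370 + 27015*I*√78)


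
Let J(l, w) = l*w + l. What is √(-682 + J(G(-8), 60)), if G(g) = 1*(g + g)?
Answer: I*√1658 ≈ 40.719*I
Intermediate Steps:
G(g) = 2*g (G(g) = 1*(2*g) = 2*g)
J(l, w) = l + l*w
√(-682 + J(G(-8), 60)) = √(-682 + (2*(-8))*(1 + 60)) = √(-682 - 16*61) = √(-682 - 976) = √(-1658) = I*√1658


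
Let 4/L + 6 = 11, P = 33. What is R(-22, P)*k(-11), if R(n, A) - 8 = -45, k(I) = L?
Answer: -148/5 ≈ -29.600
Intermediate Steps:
L = 4/5 (L = 4/(-6 + 11) = 4/5 ≈ 0.80000)
k(I) = 4/5
R(n, A) = -37 (R(n, A) = 8 - 45 = -37)
R(-22, P)*k(-11) = -37*4/5 = -148/5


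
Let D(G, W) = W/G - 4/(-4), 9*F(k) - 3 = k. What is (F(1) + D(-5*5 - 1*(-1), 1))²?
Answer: 10201/5184 ≈ 1.9678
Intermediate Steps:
F(k) = ⅓ + k/9
D(G, W) = 1 + W/G (D(G, W) = W/G - 4*(-¼) = W/G + 1 = 1 + W/G)
(F(1) + D(-5*5 - 1*(-1), 1))² = ((⅓ + (⅑)*1) + ((-5*5 - 1*(-1)) + 1)/(-5*5 - 1*(-1)))² = ((⅓ + ⅑) + ((-25 + 1) + 1)/(-25 + 1))² = (4/9 + (-24 + 1)/(-24))² = (4/9 - 1/24*(-23))² = (4/9 + 23/24)² = (101/72)² = 10201/5184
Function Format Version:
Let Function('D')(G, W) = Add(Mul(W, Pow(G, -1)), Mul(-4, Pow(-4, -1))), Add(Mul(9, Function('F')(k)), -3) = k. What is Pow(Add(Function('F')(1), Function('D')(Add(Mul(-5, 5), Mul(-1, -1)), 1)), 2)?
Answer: Rational(10201, 5184) ≈ 1.9678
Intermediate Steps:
Function('F')(k) = Add(Rational(1, 3), Mul(Rational(1, 9), k))
Function('D')(G, W) = Add(1, Mul(W, Pow(G, -1))) (Function('D')(G, W) = Add(Mul(W, Pow(G, -1)), Mul(-4, Rational(-1, 4))) = Add(Mul(W, Pow(G, -1)), 1) = Add(1, Mul(W, Pow(G, -1))))
Pow(Add(Function('F')(1), Function('D')(Add(Mul(-5, 5), Mul(-1, -1)), 1)), 2) = Pow(Add(Add(Rational(1, 3), Mul(Rational(1, 9), 1)), Mul(Pow(Add(Mul(-5, 5), Mul(-1, -1)), -1), Add(Add(Mul(-5, 5), Mul(-1, -1)), 1))), 2) = Pow(Add(Add(Rational(1, 3), Rational(1, 9)), Mul(Pow(Add(-25, 1), -1), Add(Add(-25, 1), 1))), 2) = Pow(Add(Rational(4, 9), Mul(Pow(-24, -1), Add(-24, 1))), 2) = Pow(Add(Rational(4, 9), Mul(Rational(-1, 24), -23)), 2) = Pow(Add(Rational(4, 9), Rational(23, 24)), 2) = Pow(Rational(101, 72), 2) = Rational(10201, 5184)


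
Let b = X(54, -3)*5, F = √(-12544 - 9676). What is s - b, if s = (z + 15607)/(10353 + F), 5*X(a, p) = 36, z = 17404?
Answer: (-72*√5555 + 339697*I)/(-10353*I + 2*√5555) ≈ -32.812 - 0.0459*I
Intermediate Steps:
X(a, p) = 36/5 (X(a, p) = (⅕)*36 = 36/5)
F = 2*I*√5555 (F = √(-22220) = 2*I*√5555 ≈ 149.06*I)
b = 36 (b = (36/5)*5 = 36)
s = 33011/(10353 + 2*I*√5555) (s = (17404 + 15607)/(10353 + 2*I*√5555) = 33011/(10353 + 2*I*√5555) ≈ 3.1879 - 0.0459*I)
s - b = (341762883/107206829 - 66022*I*√5555/107206829) - 1*36 = (341762883/107206829 - 66022*I*√5555/107206829) - 36 = -3517682961/107206829 - 66022*I*√5555/107206829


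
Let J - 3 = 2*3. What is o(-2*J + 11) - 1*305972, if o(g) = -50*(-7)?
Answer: -305622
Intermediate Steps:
J = 9 (J = 3 + 2*3 = 3 + 6 = 9)
o(g) = 350
o(-2*J + 11) - 1*305972 = 350 - 1*305972 = 350 - 305972 = -305622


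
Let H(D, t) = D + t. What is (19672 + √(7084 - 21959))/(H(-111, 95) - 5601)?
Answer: -19672/5617 - 5*I*√595/5617 ≈ -3.5022 - 0.021713*I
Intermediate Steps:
(19672 + √(7084 - 21959))/(H(-111, 95) - 5601) = (19672 + √(7084 - 21959))/((-111 + 95) - 5601) = (19672 + √(-14875))/(-16 - 5601) = (19672 + 5*I*√595)/(-5617) = (19672 + 5*I*√595)*(-1/5617) = -19672/5617 - 5*I*√595/5617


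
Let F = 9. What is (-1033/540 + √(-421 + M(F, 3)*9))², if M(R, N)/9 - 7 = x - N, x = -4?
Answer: (1033 - 540*I*√421)²/291600 ≈ -417.34 - 78.501*I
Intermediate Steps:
M(R, N) = 27 - 9*N (M(R, N) = 63 + 9*(-4 - N) = 63 + (-36 - 9*N) = 27 - 9*N)
(-1033/540 + √(-421 + M(F, 3)*9))² = (-1033/540 + √(-421 + (27 - 9*3)*9))² = (-1033*1/540 + √(-421 + (27 - 27)*9))² = (-1033/540 + √(-421 + 0*9))² = (-1033/540 + √(-421 + 0))² = (-1033/540 + √(-421))² = (-1033/540 + I*√421)²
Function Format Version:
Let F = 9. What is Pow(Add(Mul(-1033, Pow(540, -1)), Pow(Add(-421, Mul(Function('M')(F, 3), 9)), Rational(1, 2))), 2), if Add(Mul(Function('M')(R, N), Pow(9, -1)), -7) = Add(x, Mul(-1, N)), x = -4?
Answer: Mul(Rational(1, 291600), Pow(Add(1033, Mul(-540, I, Pow(421, Rational(1, 2)))), 2)) ≈ Add(-417.34, Mul(-78.501, I))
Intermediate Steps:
Function('M')(R, N) = Add(27, Mul(-9, N)) (Function('M')(R, N) = Add(63, Mul(9, Add(-4, Mul(-1, N)))) = Add(63, Add(-36, Mul(-9, N))) = Add(27, Mul(-9, N)))
Pow(Add(Mul(-1033, Pow(540, -1)), Pow(Add(-421, Mul(Function('M')(F, 3), 9)), Rational(1, 2))), 2) = Pow(Add(Mul(-1033, Pow(540, -1)), Pow(Add(-421, Mul(Add(27, Mul(-9, 3)), 9)), Rational(1, 2))), 2) = Pow(Add(Mul(-1033, Rational(1, 540)), Pow(Add(-421, Mul(Add(27, -27), 9)), Rational(1, 2))), 2) = Pow(Add(Rational(-1033, 540), Pow(Add(-421, Mul(0, 9)), Rational(1, 2))), 2) = Pow(Add(Rational(-1033, 540), Pow(Add(-421, 0), Rational(1, 2))), 2) = Pow(Add(Rational(-1033, 540), Pow(-421, Rational(1, 2))), 2) = Pow(Add(Rational(-1033, 540), Mul(I, Pow(421, Rational(1, 2)))), 2)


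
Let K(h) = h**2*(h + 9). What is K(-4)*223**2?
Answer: 3978320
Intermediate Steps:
K(h) = h**2*(9 + h)
K(-4)*223**2 = ((-4)**2*(9 - 4))*223**2 = (16*5)*49729 = 80*49729 = 3978320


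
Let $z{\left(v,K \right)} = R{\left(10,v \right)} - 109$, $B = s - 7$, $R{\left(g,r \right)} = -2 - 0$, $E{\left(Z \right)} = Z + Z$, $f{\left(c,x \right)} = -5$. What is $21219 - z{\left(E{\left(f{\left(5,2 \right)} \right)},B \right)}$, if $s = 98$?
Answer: $21330$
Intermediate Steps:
$E{\left(Z \right)} = 2 Z$
$R{\left(g,r \right)} = -2$ ($R{\left(g,r \right)} = -2 + 0 = -2$)
$B = 91$ ($B = 98 - 7 = 91$)
$z{\left(v,K \right)} = -111$ ($z{\left(v,K \right)} = -2 - 109 = -111$)
$21219 - z{\left(E{\left(f{\left(5,2 \right)} \right)},B \right)} = 21219 - -111 = 21219 + 111 = 21330$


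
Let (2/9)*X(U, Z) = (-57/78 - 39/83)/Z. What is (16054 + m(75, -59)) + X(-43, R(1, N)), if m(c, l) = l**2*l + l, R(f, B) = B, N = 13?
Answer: -10625980791/56108 ≈ -1.8938e+5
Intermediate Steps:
m(c, l) = l + l**3 (m(c, l) = l**3 + l = l + l**3)
X(U, Z) = -23319/(4316*Z) (X(U, Z) = 9*((-57/78 - 39/83)/Z)/2 = 9*((-57*1/78 - 39*1/83)/Z)/2 = 9*((-19/26 - 39/83)/Z)/2 = 9*(-2591/(2158*Z))/2 = -23319/(4316*Z))
(16054 + m(75, -59)) + X(-43, R(1, N)) = (16054 + (-59 + (-59)**3)) - 23319/4316/13 = (16054 + (-59 - 205379)) - 23319/4316*1/13 = (16054 - 205438) - 23319/56108 = -189384 - 23319/56108 = -10625980791/56108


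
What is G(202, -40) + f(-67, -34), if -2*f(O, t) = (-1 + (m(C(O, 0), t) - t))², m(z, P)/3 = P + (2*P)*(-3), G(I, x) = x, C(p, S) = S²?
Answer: -294929/2 ≈ -1.4746e+5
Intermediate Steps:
m(z, P) = -15*P (m(z, P) = 3*(P + (2*P)*(-3)) = 3*(P - 6*P) = 3*(-5*P) = -15*P)
f(O, t) = -(-1 - 16*t)²/2 (f(O, t) = -(-1 + (-15*t - t))²/2 = -(-1 - 16*t)²/2)
G(202, -40) + f(-67, -34) = -40 - (1 + 16*(-34))²/2 = -40 - (1 - 544)²/2 = -40 - ½*(-543)² = -40 - ½*294849 = -40 - 294849/2 = -294929/2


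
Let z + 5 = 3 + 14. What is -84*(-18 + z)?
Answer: 504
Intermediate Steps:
z = 12 (z = -5 + (3 + 14) = -5 + 17 = 12)
-84*(-18 + z) = -84*(-18 + 12) = -84*(-6) = 504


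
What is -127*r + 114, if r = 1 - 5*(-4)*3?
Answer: -7633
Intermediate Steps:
r = 61 (r = 1 + 20*3 = 1 + 60 = 61)
-127*r + 114 = -127*61 + 114 = -7747 + 114 = -7633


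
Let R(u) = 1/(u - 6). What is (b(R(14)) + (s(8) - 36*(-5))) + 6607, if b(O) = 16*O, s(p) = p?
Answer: 6797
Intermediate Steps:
R(u) = 1/(-6 + u)
(b(R(14)) + (s(8) - 36*(-5))) + 6607 = (16/(-6 + 14) + (8 - 36*(-5))) + 6607 = (16/8 + (8 + 180)) + 6607 = (16*(⅛) + 188) + 6607 = (2 + 188) + 6607 = 190 + 6607 = 6797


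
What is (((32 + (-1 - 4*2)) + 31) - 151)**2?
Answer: 9409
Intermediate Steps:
(((32 + (-1 - 4*2)) + 31) - 151)**2 = (((32 + (-1 - 8)) + 31) - 151)**2 = (((32 - 9) + 31) - 151)**2 = ((23 + 31) - 151)**2 = (54 - 151)**2 = (-97)**2 = 9409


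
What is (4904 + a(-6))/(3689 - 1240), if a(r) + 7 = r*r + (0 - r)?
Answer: 4939/2449 ≈ 2.0167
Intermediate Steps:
a(r) = -7 + r**2 - r (a(r) = -7 + (r*r + (0 - r)) = -7 + (r**2 - r) = -7 + r**2 - r)
(4904 + a(-6))/(3689 - 1240) = (4904 + (-7 + (-6)**2 - 1*(-6)))/(3689 - 1240) = (4904 + (-7 + 36 + 6))/2449 = (4904 + 35)*(1/2449) = 4939*(1/2449) = 4939/2449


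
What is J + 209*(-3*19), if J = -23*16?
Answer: -12281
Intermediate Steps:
J = -368
J + 209*(-3*19) = -368 + 209*(-3*19) = -368 + 209*(-57) = -368 - 11913 = -12281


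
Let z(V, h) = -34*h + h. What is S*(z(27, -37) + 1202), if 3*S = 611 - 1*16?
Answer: 1441685/3 ≈ 4.8056e+5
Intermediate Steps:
S = 595/3 (S = (611 - 1*16)/3 = (611 - 16)/3 = (1/3)*595 = 595/3 ≈ 198.33)
z(V, h) = -33*h
S*(z(27, -37) + 1202) = 595*(-33*(-37) + 1202)/3 = 595*(1221 + 1202)/3 = (595/3)*2423 = 1441685/3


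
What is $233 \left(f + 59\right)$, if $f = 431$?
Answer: $114170$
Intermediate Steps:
$233 \left(f + 59\right) = 233 \left(431 + 59\right) = 233 \cdot 490 = 114170$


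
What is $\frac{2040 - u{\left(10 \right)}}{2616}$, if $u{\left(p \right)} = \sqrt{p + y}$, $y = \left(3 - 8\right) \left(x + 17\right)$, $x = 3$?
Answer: $\frac{85}{109} - \frac{i \sqrt{10}}{872} \approx 0.77982 - 0.0036265 i$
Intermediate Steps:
$y = -100$ ($y = \left(3 - 8\right) \left(3 + 17\right) = \left(-5\right) 20 = -100$)
$u{\left(p \right)} = \sqrt{-100 + p}$ ($u{\left(p \right)} = \sqrt{p - 100} = \sqrt{-100 + p}$)
$\frac{2040 - u{\left(10 \right)}}{2616} = \frac{2040 - \sqrt{-100 + 10}}{2616} = \left(2040 - \sqrt{-90}\right) \frac{1}{2616} = \left(2040 - 3 i \sqrt{10}\right) \frac{1}{2616} = \frac{85}{109} - \frac{i \sqrt{10}}{872}$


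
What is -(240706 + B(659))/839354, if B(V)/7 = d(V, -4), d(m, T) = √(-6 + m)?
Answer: -120353/419677 - 7*√653/839354 ≈ -0.28699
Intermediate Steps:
B(V) = 7*√(-6 + V)
-(240706 + B(659))/839354 = -(240706 + 7*√(-6 + 659))/839354 = -(240706 + 7*√653)/839354 = -(120353/419677 + 7*√653/839354) = -120353/419677 - 7*√653/839354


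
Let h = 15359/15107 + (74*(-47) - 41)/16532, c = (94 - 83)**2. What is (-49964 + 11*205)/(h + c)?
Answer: -11915271415116/30420373259 ≈ -391.69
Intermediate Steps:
c = 121 (c = 11**2 = 121)
h = 200753455/249748924 (h = 15359*(1/15107) + (-3478 - 41)*(1/16532) = 15359/15107 - 3519*1/16532 = 15359/15107 - 3519/16532 = 200753455/249748924 ≈ 0.80382)
(-49964 + 11*205)/(h + c) = (-49964 + 11*205)/(200753455/249748924 + 121) = (-49964 + 2255)/(30420373259/249748924) = -47709*249748924/30420373259 = -11915271415116/30420373259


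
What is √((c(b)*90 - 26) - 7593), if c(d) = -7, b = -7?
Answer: I*√8249 ≈ 90.824*I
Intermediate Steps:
√((c(b)*90 - 26) - 7593) = √((-7*90 - 26) - 7593) = √((-630 - 26) - 7593) = √(-656 - 7593) = √(-8249) = I*√8249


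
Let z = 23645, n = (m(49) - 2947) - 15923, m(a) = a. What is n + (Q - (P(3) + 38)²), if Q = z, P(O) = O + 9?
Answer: 2324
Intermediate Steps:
P(O) = 9 + O
n = -18821 (n = (49 - 2947) - 15923 = -2898 - 15923 = -18821)
Q = 23645
n + (Q - (P(3) + 38)²) = -18821 + (23645 - ((9 + 3) + 38)²) = -18821 + (23645 - (12 + 38)²) = -18821 + (23645 - 1*50²) = -18821 + (23645 - 1*2500) = -18821 + (23645 - 2500) = -18821 + 21145 = 2324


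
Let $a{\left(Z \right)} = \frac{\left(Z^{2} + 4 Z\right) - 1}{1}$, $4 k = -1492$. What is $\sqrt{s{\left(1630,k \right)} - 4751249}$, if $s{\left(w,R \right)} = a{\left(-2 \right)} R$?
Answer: $2 i \sqrt{1187346} \approx 2179.3 i$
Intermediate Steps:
$k = -373$ ($k = \frac{1}{4} \left(-1492\right) = -373$)
$a{\left(Z \right)} = -1 + Z^{2} + 4 Z$ ($a{\left(Z \right)} = \left(-1 + Z^{2} + 4 Z\right) 1 = -1 + Z^{2} + 4 Z$)
$s{\left(w,R \right)} = - 5 R$ ($s{\left(w,R \right)} = \left(-1 + \left(-2\right)^{2} + 4 \left(-2\right)\right) R = \left(-1 + 4 - 8\right) R = - 5 R$)
$\sqrt{s{\left(1630,k \right)} - 4751249} = \sqrt{\left(-5\right) \left(-373\right) - 4751249} = \sqrt{1865 - 4751249} = \sqrt{-4749384} = 2 i \sqrt{1187346}$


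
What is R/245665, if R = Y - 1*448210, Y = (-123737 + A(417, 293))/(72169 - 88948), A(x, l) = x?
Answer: -1504078454/824402607 ≈ -1.8244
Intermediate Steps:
Y = 123320/16779 (Y = (-123737 + 417)/(72169 - 88948) = -123320/(-16779) = -123320*(-1/16779) = 123320/16779 ≈ 7.3497)
R = -7520392270/16779 (R = 123320/16779 - 1*448210 = 123320/16779 - 448210 = -7520392270/16779 ≈ -4.4820e+5)
R/245665 = -7520392270/16779/245665 = -7520392270/16779*1/245665 = -1504078454/824402607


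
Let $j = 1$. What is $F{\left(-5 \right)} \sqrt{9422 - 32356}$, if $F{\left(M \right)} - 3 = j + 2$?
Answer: $6 i \sqrt{22934} \approx 908.64 i$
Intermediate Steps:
$F{\left(M \right)} = 6$ ($F{\left(M \right)} = 3 + \left(1 + 2\right) = 3 + 3 = 6$)
$F{\left(-5 \right)} \sqrt{9422 - 32356} = 6 \sqrt{9422 - 32356} = 6 \sqrt{-22934} = 6 i \sqrt{22934}$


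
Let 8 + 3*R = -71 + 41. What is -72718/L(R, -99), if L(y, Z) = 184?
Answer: -36359/92 ≈ -395.21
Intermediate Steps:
R = -38/3 (R = -8/3 + (-71 + 41)/3 = -8/3 + (1/3)*(-30) = -8/3 - 10 = -38/3 ≈ -12.667)
-72718/L(R, -99) = -72718/184 = -72718*1/184 = -36359/92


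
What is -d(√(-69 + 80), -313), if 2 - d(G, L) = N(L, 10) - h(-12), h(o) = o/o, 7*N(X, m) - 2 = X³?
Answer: -30664316/7 ≈ -4.3806e+6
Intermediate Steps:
N(X, m) = 2/7 + X³/7
h(o) = 1
d(G, L) = 19/7 - L³/7 (d(G, L) = 2 - ((2/7 + L³/7) - 1*1) = 2 - ((2/7 + L³/7) - 1) = 2 - (-5/7 + L³/7) = 2 + (5/7 - L³/7) = 19/7 - L³/7)
-d(√(-69 + 80), -313) = -(19/7 - ⅐*(-313)³) = -(19/7 - ⅐*(-30664297)) = -(19/7 + 30664297/7) = -1*30664316/7 = -30664316/7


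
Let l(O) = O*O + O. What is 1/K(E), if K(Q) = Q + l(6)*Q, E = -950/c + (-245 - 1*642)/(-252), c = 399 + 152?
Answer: 7308/564289 ≈ 0.012951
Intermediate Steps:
l(O) = O + O² (l(O) = O² + O = O + O²)
c = 551
E = 13123/7308 (E = -950/551 + (-245 - 1*642)/(-252) = -950*1/551 + (-245 - 642)*(-1/252) = -50/29 - 887*(-1/252) = -50/29 + 887/252 = 13123/7308 ≈ 1.7957)
K(Q) = 43*Q (K(Q) = Q + (6*(1 + 6))*Q = Q + (6*7)*Q = Q + 42*Q = 43*Q)
1/K(E) = 1/(43*(13123/7308)) = 1/(564289/7308) = 7308/564289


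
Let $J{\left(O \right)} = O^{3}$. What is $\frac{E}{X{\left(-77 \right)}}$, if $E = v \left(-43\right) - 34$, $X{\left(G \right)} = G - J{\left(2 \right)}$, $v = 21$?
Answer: $\frac{937}{85} \approx 11.024$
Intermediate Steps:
$X{\left(G \right)} = -8 + G$ ($X{\left(G \right)} = G - 2^{3} = G - 8 = -8 + G$)
$E = -937$ ($E = 21 \left(-43\right) - 34 = -903 - 34 = -937$)
$\frac{E}{X{\left(-77 \right)}} = - \frac{937}{-8 - 77} = - \frac{937}{-85} = \left(-937\right) \left(- \frac{1}{85}\right) = \frac{937}{85}$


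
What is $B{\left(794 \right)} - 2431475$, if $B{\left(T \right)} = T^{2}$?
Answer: $-1801039$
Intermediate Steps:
$B{\left(794 \right)} - 2431475 = 794^{2} - 2431475 = 630436 - 2431475 = -1801039$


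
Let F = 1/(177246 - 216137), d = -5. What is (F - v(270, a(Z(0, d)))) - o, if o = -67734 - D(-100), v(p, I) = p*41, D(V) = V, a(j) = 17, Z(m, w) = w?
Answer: 2199830523/38891 ≈ 56564.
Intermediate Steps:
v(p, I) = 41*p
F = -1/38891 (F = 1/(-38891) = -1/38891 ≈ -2.5713e-5)
o = -67634 (o = -67734 - 1*(-100) = -67734 + 100 = -67634)
(F - v(270, a(Z(0, d)))) - o = (-1/38891 - 41*270) - 1*(-67634) = (-1/38891 - 1*11070) + 67634 = (-1/38891 - 11070) + 67634 = -430523371/38891 + 67634 = 2199830523/38891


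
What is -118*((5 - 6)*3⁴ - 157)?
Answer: 28084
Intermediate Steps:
-118*((5 - 6)*3⁴ - 157) = -118*(-1*81 - 157) = -118*(-81 - 157) = -118*(-238) = 28084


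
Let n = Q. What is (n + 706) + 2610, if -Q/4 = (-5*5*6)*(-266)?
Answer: -156284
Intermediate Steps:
Q = -159600 (Q = -4*-5*5*6*(-266) = -4*(-25*6)*(-266) = -(-600)*(-266) = -4*39900 = -159600)
n = -159600
(n + 706) + 2610 = (-159600 + 706) + 2610 = -158894 + 2610 = -156284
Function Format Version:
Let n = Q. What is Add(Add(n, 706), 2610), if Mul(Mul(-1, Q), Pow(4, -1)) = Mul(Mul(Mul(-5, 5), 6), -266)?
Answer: -156284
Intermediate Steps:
Q = -159600 (Q = Mul(-4, Mul(Mul(Mul(-5, 5), 6), -266)) = Mul(-4, Mul(Mul(-25, 6), -266)) = Mul(-4, Mul(-150, -266)) = Mul(-4, 39900) = -159600)
n = -159600
Add(Add(n, 706), 2610) = Add(Add(-159600, 706), 2610) = Add(-158894, 2610) = -156284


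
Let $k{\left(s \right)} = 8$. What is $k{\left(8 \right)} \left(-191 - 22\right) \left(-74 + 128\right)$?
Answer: $-92016$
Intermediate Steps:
$k{\left(8 \right)} \left(-191 - 22\right) \left(-74 + 128\right) = 8 \left(-191 - 22\right) \left(-74 + 128\right) = 8 \left(\left(-213\right) 54\right) = 8 \left(-11502\right) = -92016$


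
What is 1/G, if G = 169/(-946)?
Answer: -946/169 ≈ -5.5976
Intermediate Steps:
G = -169/946 (G = 169*(-1/946) = -169/946 ≈ -0.17865)
1/G = 1/(-169/946) = -946/169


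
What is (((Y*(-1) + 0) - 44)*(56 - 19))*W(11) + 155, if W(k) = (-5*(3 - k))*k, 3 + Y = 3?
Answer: -716165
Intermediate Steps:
Y = 0 (Y = -3 + 3 = 0)
W(k) = k*(-15 + 5*k) (W(k) = (-15 + 5*k)*k = k*(-15 + 5*k))
(((Y*(-1) + 0) - 44)*(56 - 19))*W(11) + 155 = (((0*(-1) + 0) - 44)*(56 - 19))*(5*11*(-3 + 11)) + 155 = (((0 + 0) - 44)*37)*(5*11*8) + 155 = ((0 - 44)*37)*440 + 155 = -44*37*440 + 155 = -1628*440 + 155 = -716320 + 155 = -716165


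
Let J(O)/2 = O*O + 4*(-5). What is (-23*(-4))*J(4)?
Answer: -736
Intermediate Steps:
J(O) = -40 + 2*O² (J(O) = 2*(O*O + 4*(-5)) = 2*(O² - 20) = 2*(-20 + O²) = -40 + 2*O²)
(-23*(-4))*J(4) = (-23*(-4))*(-40 + 2*4²) = 92*(-40 + 2*16) = 92*(-40 + 32) = 92*(-8) = -736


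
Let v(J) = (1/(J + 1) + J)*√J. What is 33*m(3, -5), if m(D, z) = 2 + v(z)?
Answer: 66 - 693*I*√5/4 ≈ 66.0 - 387.4*I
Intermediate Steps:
v(J) = √J*(J + 1/(1 + J)) (v(J) = (1/(1 + J) + J)*√J = (J + 1/(1 + J))*√J = √J*(J + 1/(1 + J)))
m(D, z) = 2 + √z*(1 + z + z²)/(1 + z)
33*m(3, -5) = 33*((2 + 2*(-5) + √(-5)*(1 - 5 + (-5)²))/(1 - 5)) = 33*((2 - 10 + (I*√5)*(1 - 5 + 25))/(-4)) = 33*(-(2 - 10 + (I*√5)*21)/4) = 33*(-(2 - 10 + 21*I*√5)/4) = 33*(-(-8 + 21*I*√5)/4) = 33*(2 - 21*I*√5/4) = 66 - 693*I*√5/4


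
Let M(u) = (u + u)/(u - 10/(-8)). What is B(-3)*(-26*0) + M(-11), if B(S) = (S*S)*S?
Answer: 88/39 ≈ 2.2564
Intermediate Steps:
M(u) = 2*u/(5/4 + u) (M(u) = (2*u)/(u - 10*(-⅛)) = (2*u)/(u + 5/4) = (2*u)/(5/4 + u) = 2*u/(5/4 + u))
B(S) = S³ (B(S) = S²*S = S³)
B(-3)*(-26*0) + M(-11) = (-3)³*(-26*0) + 8*(-11)/(5 + 4*(-11)) = -27*0 + 8*(-11)/(5 - 44) = 0 + 8*(-11)/(-39) = 0 + 8*(-11)*(-1/39) = 0 + 88/39 = 88/39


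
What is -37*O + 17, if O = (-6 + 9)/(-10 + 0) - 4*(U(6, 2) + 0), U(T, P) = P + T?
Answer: 12121/10 ≈ 1212.1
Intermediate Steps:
O = -323/10 (O = (-6 + 9)/(-10 + 0) - 4*((2 + 6) + 0) = 3/(-10) - 4*(8 + 0) = 3*(-⅒) - 4*8 = -3/10 - 32 = -323/10 ≈ -32.300)
-37*O + 17 = -37*(-323/10) + 17 = 11951/10 + 17 = 12121/10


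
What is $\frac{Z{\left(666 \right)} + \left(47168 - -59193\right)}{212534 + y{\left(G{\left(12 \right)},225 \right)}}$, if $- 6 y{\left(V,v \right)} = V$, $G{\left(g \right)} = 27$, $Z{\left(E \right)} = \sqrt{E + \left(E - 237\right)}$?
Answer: $\frac{212722}{425059} + \frac{2 \sqrt{1095}}{425059} \approx 0.50061$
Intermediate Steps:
$Z{\left(E \right)} = \sqrt{-237 + 2 E}$ ($Z{\left(E \right)} = \sqrt{E + \left(-237 + E\right)} = \sqrt{-237 + 2 E}$)
$y{\left(V,v \right)} = - \frac{V}{6}$
$\frac{Z{\left(666 \right)} + \left(47168 - -59193\right)}{212534 + y{\left(G{\left(12 \right)},225 \right)}} = \frac{\sqrt{-237 + 2 \cdot 666} + \left(47168 - -59193\right)}{212534 - \frac{9}{2}} = \frac{\sqrt{-237 + 1332} + \left(47168 + 59193\right)}{212534 - \frac{9}{2}} = \frac{\sqrt{1095} + 106361}{\frac{425059}{2}} = \left(106361 + \sqrt{1095}\right) \frac{2}{425059} = \frac{212722}{425059} + \frac{2 \sqrt{1095}}{425059}$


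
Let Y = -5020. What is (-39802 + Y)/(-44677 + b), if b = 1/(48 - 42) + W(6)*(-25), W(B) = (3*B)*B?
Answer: 268932/284261 ≈ 0.94607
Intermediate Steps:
W(B) = 3*B²
b = -16199/6 (b = 1/(48 - 42) + (3*6²)*(-25) = 1/6 + (3*36)*(-25) = ⅙ + 108*(-25) = ⅙ - 2700 = -16199/6 ≈ -2699.8)
(-39802 + Y)/(-44677 + b) = (-39802 - 5020)/(-44677 - 16199/6) = -44822/(-284261/6) = -44822*(-6/284261) = 268932/284261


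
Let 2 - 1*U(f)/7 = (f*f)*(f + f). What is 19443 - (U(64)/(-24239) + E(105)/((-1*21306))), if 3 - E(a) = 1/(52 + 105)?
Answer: 782085668920040/40540236519 ≈ 19292.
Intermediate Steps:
E(a) = 470/157 (E(a) = 3 - 1/(52 + 105) = 3 - 1/157 = 470/157)
U(f) = 14 - 14*f**3 (U(f) = 14 - 7*f*f*(f + f) = 14 - 7*f**2*2*f = 14 - 14*f**3)
19443 - (U(64)/(-24239) + E(105)/((-1*21306))) = 19443 - ((14 - 14*64**3)/(-24239) + 470/(157*((-1*21306)))) = 19443 - ((14 - 14*262144)*(-1/24239) + (470/157)/(-21306)) = 19443 - ((14 - 3670016)*(-1/24239) + (470/157)*(-1/21306)) = 19443 - (-3670002*(-1/24239) - 235/1672521) = 19443 - (3670002/24239 - 235/1672521) = 19443 - 1*6138149718877/40540236519 = 19443 - 6138149718877/40540236519 = 782085668920040/40540236519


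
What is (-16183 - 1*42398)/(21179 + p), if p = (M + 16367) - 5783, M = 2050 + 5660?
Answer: -58581/39473 ≈ -1.4841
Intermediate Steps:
M = 7710
p = 18294 (p = (7710 + 16367) - 5783 = 24077 - 5783 = 18294)
(-16183 - 1*42398)/(21179 + p) = (-16183 - 1*42398)/(21179 + 18294) = (-16183 - 42398)/39473 = -58581*1/39473 = -58581/39473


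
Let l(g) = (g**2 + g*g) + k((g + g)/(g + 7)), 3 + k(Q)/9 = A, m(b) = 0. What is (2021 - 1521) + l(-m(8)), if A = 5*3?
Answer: 608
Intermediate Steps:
A = 15
k(Q) = 108 (k(Q) = -27 + 9*15 = -27 + 135 = 108)
l(g) = 108 + 2*g**2 (l(g) = (g**2 + g*g) + 108 = (g**2 + g**2) + 108 = 2*g**2 + 108 = 108 + 2*g**2)
(2021 - 1521) + l(-m(8)) = (2021 - 1521) + (108 + 2*(-1*0)**2) = 500 + (108 + 2*0**2) = 500 + (108 + 2*0) = 500 + (108 + 0) = 500 + 108 = 608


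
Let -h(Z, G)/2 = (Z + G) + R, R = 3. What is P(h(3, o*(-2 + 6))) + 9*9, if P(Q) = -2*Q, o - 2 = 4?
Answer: 201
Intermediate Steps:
o = 6 (o = 2 + 4 = 6)
h(Z, G) = -6 - 2*G - 2*Z (h(Z, G) = -2*((Z + G) + 3) = -2*((G + Z) + 3) = -2*(3 + G + Z) = -6 - 2*G - 2*Z)
P(h(3, o*(-2 + 6))) + 9*9 = -2*(-6 - 12*(-2 + 6) - 2*3) + 9*9 = -2*(-6 - 12*4 - 6) + 81 = -2*(-6 - 2*24 - 6) + 81 = -2*(-6 - 48 - 6) + 81 = -2*(-60) + 81 = 120 + 81 = 201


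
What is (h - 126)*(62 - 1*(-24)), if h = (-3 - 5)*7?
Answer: -15652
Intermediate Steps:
h = -56 (h = -8*7 = -56)
(h - 126)*(62 - 1*(-24)) = (-56 - 126)*(62 - 1*(-24)) = -182*(62 + 24) = -182*86 = -15652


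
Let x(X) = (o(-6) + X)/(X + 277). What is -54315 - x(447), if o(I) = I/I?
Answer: -9831127/181 ≈ -54316.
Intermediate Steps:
o(I) = 1
x(X) = (1 + X)/(277 + X) (x(X) = (1 + X)/(X + 277) = (1 + X)/(277 + X))
-54315 - x(447) = -54315 - (1 + 447)/(277 + 447) = -54315 - 448/724 = -54315 - 1*112/181 = -54315 - 112/181 = -9831127/181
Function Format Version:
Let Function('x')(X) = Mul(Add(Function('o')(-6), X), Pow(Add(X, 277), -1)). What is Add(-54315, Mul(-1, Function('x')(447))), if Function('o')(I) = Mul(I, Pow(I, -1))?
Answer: Rational(-9831127, 181) ≈ -54316.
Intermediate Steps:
Function('o')(I) = 1
Function('x')(X) = Mul(Pow(Add(277, X), -1), Add(1, X)) (Function('x')(X) = Mul(Add(1, X), Pow(Add(X, 277), -1)) = Mul(Add(1, X), Pow(Add(277, X), -1)) = Mul(Pow(Add(277, X), -1), Add(1, X)))
Add(-54315, Mul(-1, Function('x')(447))) = Add(-54315, Mul(-1, Mul(Pow(Add(277, 447), -1), Add(1, 447)))) = Add(-54315, Mul(-1, Mul(Pow(724, -1), 448))) = Add(-54315, Mul(-1, Mul(Rational(1, 724), 448))) = Add(-54315, Mul(-1, Rational(112, 181))) = Add(-54315, Rational(-112, 181)) = Rational(-9831127, 181)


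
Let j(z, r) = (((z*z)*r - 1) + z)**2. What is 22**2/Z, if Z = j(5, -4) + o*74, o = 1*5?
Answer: 242/4793 ≈ 0.050490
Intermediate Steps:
j(z, r) = (-1 + z + r*z**2)**2 (j(z, r) = ((z**2*r - 1) + z)**2 = ((r*z**2 - 1) + z)**2 = ((-1 + r*z**2) + z)**2 = (-1 + z + r*z**2)**2)
o = 5
Z = 9586 (Z = (-1 + 5 - 4*5**2)**2 + 5*74 = (-1 + 5 - 4*25)**2 + 370 = (-1 + 5 - 100)**2 + 370 = (-96)**2 + 370 = 9216 + 370 = 9586)
22**2/Z = 22**2/9586 = 484*(1/9586) = 242/4793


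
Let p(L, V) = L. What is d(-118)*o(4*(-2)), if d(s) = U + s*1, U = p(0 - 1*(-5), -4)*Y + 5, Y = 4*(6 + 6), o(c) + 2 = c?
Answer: -1270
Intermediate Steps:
o(c) = -2 + c
Y = 48 (Y = 4*12 = 48)
U = 245 (U = (0 - 1*(-5))*48 + 5 = (0 + 5)*48 + 5 = 5*48 + 5 = 240 + 5 = 245)
d(s) = 245 + s (d(s) = 245 + s*1 = 245 + s)
d(-118)*o(4*(-2)) = (245 - 118)*(-2 + 4*(-2)) = 127*(-2 - 8) = 127*(-10) = -1270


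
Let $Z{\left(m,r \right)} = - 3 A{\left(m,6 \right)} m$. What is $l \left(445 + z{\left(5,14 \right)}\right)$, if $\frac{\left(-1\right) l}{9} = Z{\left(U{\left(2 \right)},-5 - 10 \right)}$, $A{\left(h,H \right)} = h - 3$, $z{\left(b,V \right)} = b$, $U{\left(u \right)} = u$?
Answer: $-24300$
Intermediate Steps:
$A{\left(h,H \right)} = -3 + h$
$Z{\left(m,r \right)} = m \left(9 - 3 m\right)$ ($Z{\left(m,r \right)} = - 3 \left(-3 + m\right) m = \left(9 - 3 m\right) m = m \left(9 - 3 m\right)$)
$l = -54$ ($l = - 9 \cdot 3 \cdot 2 \left(3 - 2\right) = - 9 \cdot 3 \cdot 2 \cdot 1 = \left(-9\right) 6 = -54$)
$l \left(445 + z{\left(5,14 \right)}\right) = - 54 \left(445 + 5\right) = \left(-54\right) 450 = -24300$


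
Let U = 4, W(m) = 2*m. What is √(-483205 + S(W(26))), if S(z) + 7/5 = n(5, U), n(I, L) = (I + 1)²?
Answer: 6*I*√335535/5 ≈ 695.1*I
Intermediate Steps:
n(I, L) = (1 + I)²
S(z) = 173/5 (S(z) = -7/5 + (1 + 5)² = -7/5 + 6² = -7/5 + 36 = 173/5)
√(-483205 + S(W(26))) = √(-483205 + 173/5) = √(-2415852/5) = 6*I*√335535/5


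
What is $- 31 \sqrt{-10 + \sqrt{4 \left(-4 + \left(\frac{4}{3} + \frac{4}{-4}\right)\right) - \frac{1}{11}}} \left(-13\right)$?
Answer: $\frac{403 \sqrt{-10890 + 33 i \sqrt{16071}}}{33} \approx 240.54 + 1296.9 i$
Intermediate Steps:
$- 31 \sqrt{-10 + \sqrt{4 \left(-4 + \left(\frac{4}{3} + \frac{4}{-4}\right)\right) - \frac{1}{11}}} \left(-13\right) = - 31 \sqrt{-10 + \sqrt{4 \left(-4 + \left(4 \cdot \frac{1}{3} + 4 \left(- \frac{1}{4}\right)\right)\right) - \frac{1}{11}}} \left(-13\right) = - 31 \sqrt{-10 + \sqrt{4 \left(-4 + \left(\frac{4}{3} - 1\right)\right) - \frac{1}{11}}} \left(-13\right) = - 31 \sqrt{-10 + \sqrt{4 \left(-4 + \frac{1}{3}\right) - \frac{1}{11}}} \left(-13\right) = - 31 \sqrt{-10 + \sqrt{4 \left(- \frac{11}{3}\right) - \frac{1}{11}}} \left(-13\right) = - 31 \sqrt{-10 + \sqrt{- \frac{44}{3} - \frac{1}{11}}} \left(-13\right) = - 31 \sqrt{-10 + \sqrt{- \frac{487}{33}}} \left(-13\right) = - 31 \sqrt{-10 + \frac{i \sqrt{16071}}{33}} \left(-13\right) = 403 \sqrt{-10 + \frac{i \sqrt{16071}}{33}}$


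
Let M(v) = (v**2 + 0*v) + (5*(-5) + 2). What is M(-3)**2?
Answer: 196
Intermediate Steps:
M(v) = -23 + v**2 (M(v) = (v**2 + 0) + (-25 + 2) = v**2 - 23 = -23 + v**2)
M(-3)**2 = (-23 + (-3)**2)**2 = (-23 + 9)**2 = (-14)**2 = 196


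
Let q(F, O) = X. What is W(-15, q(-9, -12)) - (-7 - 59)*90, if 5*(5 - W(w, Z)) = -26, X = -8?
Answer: 29751/5 ≈ 5950.2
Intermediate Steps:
q(F, O) = -8
W(w, Z) = 51/5 (W(w, Z) = 5 - 1/5*(-26) = 5 + 26/5 = 51/5)
W(-15, q(-9, -12)) - (-7 - 59)*90 = 51/5 - (-7 - 59)*90 = 51/5 - (-66)*90 = 51/5 - 1*(-5940) = 51/5 + 5940 = 29751/5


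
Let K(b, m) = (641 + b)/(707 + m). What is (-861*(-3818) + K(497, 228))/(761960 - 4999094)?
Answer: -1536812384/1980860145 ≈ -0.77583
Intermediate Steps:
K(b, m) = (641 + b)/(707 + m)
(-861*(-3818) + K(497, 228))/(761960 - 4999094) = (-861*(-3818) + (641 + 497)/(707 + 228))/(761960 - 4999094) = (3287298 + 1138/935)/(-4237134) = (3287298 + (1/935)*1138)*(-1/4237134) = (3287298 + 1138/935)*(-1/4237134) = (3073624768/935)*(-1/4237134) = -1536812384/1980860145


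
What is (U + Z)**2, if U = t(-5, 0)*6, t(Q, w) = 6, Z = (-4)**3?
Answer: 784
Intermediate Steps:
Z = -64
U = 36 (U = 6*6 = 36)
(U + Z)**2 = (36 - 64)**2 = (-28)**2 = 784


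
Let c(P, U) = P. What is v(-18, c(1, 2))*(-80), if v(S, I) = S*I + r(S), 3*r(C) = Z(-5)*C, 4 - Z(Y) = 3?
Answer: 1920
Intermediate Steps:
Z(Y) = 1 (Z(Y) = 4 - 1*3 = 4 - 3 = 1)
r(C) = C/3 (r(C) = (1*C)/3 = C/3)
v(S, I) = S/3 + I*S (v(S, I) = S*I + S/3 = I*S + S/3 = S/3 + I*S)
v(-18, c(1, 2))*(-80) = -18*(1/3 + 1)*(-80) = -18*4/3*(-80) = -24*(-80) = 1920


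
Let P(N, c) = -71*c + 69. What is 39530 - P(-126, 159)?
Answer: 50750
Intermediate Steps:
P(N, c) = 69 - 71*c
39530 - P(-126, 159) = 39530 - (69 - 71*159) = 39530 - (69 - 11289) = 39530 - 1*(-11220) = 39530 + 11220 = 50750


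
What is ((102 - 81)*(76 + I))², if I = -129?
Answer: 1238769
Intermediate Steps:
((102 - 81)*(76 + I))² = ((102 - 81)*(76 - 129))² = (21*(-53))² = (-1113)² = 1238769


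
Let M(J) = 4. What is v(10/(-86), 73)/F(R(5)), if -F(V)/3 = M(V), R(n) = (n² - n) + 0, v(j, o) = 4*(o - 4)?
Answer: -23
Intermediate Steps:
v(j, o) = -16 + 4*o (v(j, o) = 4*(-4 + o) = -16 + 4*o)
R(n) = n² - n
F(V) = -12 (F(V) = -3*4 = -12)
v(10/(-86), 73)/F(R(5)) = (-16 + 4*73)/(-12) = (-16 + 292)*(-1/12) = 276*(-1/12) = -23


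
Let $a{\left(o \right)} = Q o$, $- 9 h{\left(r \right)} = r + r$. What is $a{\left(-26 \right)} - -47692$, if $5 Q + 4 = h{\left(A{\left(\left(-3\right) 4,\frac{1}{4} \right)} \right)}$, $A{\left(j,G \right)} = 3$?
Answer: $\frac{715744}{15} \approx 47716.0$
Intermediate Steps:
$h{\left(r \right)} = - \frac{2 r}{9}$ ($h{\left(r \right)} = - \frac{r + r}{9} = - \frac{2 r}{9}$)
$Q = - \frac{14}{15}$ ($Q = - \frac{4}{5} + \frac{\left(- \frac{2}{9}\right) 3}{5} = - \frac{4}{5} + \frac{1}{5} \left(- \frac{2}{3}\right) = - \frac{4}{5} - \frac{2}{15} = - \frac{14}{15} \approx -0.93333$)
$a{\left(o \right)} = - \frac{14 o}{15}$
$a{\left(-26 \right)} - -47692 = \left(- \frac{14}{15}\right) \left(-26\right) - -47692 = \frac{364}{15} + 47692 = \frac{715744}{15}$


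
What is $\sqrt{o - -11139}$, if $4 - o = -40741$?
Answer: $2 \sqrt{12971} \approx 227.78$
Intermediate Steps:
$o = 40745$ ($o = 4 - -40741 = 4 + 40741 = 40745$)
$\sqrt{o - -11139} = \sqrt{40745 - -11139} = \sqrt{40745 + 11139} = \sqrt{51884} = 2 \sqrt{12971}$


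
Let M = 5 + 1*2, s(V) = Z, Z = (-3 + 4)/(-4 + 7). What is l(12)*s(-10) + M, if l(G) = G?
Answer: 11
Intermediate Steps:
Z = ⅓ (Z = 1/3 = 1*(⅓) = ⅓ ≈ 0.33333)
s(V) = ⅓
M = 7 (M = 5 + 2 = 7)
l(12)*s(-10) + M = 12*(⅓) + 7 = 4 + 7 = 11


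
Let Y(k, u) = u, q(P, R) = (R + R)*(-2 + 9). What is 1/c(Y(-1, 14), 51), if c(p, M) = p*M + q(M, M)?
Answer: 1/1428 ≈ 0.00070028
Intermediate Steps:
q(P, R) = 14*R (q(P, R) = (2*R)*7 = 14*R)
c(p, M) = 14*M + M*p (c(p, M) = p*M + 14*M = M*p + 14*M = 14*M + M*p)
1/c(Y(-1, 14), 51) = 1/(51*(14 + 14)) = 1/(51*28) = 1/1428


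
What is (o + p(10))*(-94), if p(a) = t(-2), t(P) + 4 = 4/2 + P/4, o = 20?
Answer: -1645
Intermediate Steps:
t(P) = -2 + P/4 (t(P) = -4 + (4/2 + P/4) = -4 + (4*(1/2) + P*(1/4)) = -4 + (2 + P/4) = -2 + P/4)
p(a) = -5/2 (p(a) = -2 + (1/4)*(-2) = -2 - 1/2 = -5/2)
(o + p(10))*(-94) = (20 - 5/2)*(-94) = (35/2)*(-94) = -1645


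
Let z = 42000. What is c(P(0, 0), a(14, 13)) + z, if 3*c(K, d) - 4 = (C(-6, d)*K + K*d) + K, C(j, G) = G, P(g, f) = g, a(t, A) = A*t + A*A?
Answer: 126004/3 ≈ 42001.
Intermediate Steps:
a(t, A) = A² + A*t (a(t, A) = A*t + A² = A² + A*t)
c(K, d) = 4/3 + K/3 + 2*K*d/3 (c(K, d) = 4/3 + ((d*K + K*d) + K)/3 = 4/3 + ((K*d + K*d) + K)/3 = 4/3 + (2*K*d + K)/3 = 4/3 + (K + 2*K*d)/3 = 4/3 + (K/3 + 2*K*d/3) = 4/3 + K/3 + 2*K*d/3)
c(P(0, 0), a(14, 13)) + z = (4/3 + (⅓)*0 + (⅔)*0*(13*(13 + 14))) + 42000 = (4/3 + 0 + (⅔)*0*(13*27)) + 42000 = (4/3 + 0 + (⅔)*0*351) + 42000 = (4/3 + 0 + 0) + 42000 = 4/3 + 42000 = 126004/3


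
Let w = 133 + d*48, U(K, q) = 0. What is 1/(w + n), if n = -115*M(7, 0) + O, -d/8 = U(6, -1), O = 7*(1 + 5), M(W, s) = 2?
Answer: -1/55 ≈ -0.018182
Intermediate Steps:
O = 42 (O = 7*6 = 42)
d = 0 (d = -8*0 = 0)
w = 133 (w = 133 + 0*48 = 133 + 0 = 133)
n = -188 (n = -115*2 + 42 = -230 + 42 = -188)
1/(w + n) = 1/(133 - 188) = 1/(-55) = -1/55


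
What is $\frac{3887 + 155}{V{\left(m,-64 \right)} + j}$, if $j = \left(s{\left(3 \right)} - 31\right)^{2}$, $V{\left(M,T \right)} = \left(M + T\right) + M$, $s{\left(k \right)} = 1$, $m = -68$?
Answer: $\frac{2021}{350} \approx 5.7743$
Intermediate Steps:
$V{\left(M,T \right)} = T + 2 M$
$j = 900$ ($j = \left(1 - 31\right)^{2} = \left(-30\right)^{2} = 900$)
$\frac{3887 + 155}{V{\left(m,-64 \right)} + j} = \frac{3887 + 155}{\left(-64 + 2 \left(-68\right)\right) + 900} = \frac{4042}{\left(-64 - 136\right) + 900} = \frac{4042}{-200 + 900} = \frac{4042}{700} = 4042 \cdot \frac{1}{700} = \frac{2021}{350}$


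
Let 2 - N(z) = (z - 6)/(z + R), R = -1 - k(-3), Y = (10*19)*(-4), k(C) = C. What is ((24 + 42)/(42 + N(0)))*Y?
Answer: -50160/47 ≈ -1067.2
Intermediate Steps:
Y = -760 (Y = 190*(-4) = -760)
R = 2 (R = -1 - 1*(-3) = -1 + 3 = 2)
N(z) = 2 - (-6 + z)/(2 + z) (N(z) = 2 - (z - 6)/(z + 2) = 2 - (-6 + z)/(2 + z))
((24 + 42)/(42 + N(0)))*Y = ((24 + 42)/(42 + (10 + 0)/(2 + 0)))*(-760) = (66/(42 + 10/2))*(-760) = (66/(42 + (½)*10))*(-760) = (66/(42 + 5))*(-760) = (66/47)*(-760) = -50160/47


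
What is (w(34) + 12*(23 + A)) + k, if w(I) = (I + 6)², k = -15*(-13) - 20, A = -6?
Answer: 1979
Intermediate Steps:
k = 175 (k = 195 - 20 = 175)
w(I) = (6 + I)²
(w(34) + 12*(23 + A)) + k = ((6 + 34)² + 12*(23 - 6)) + 175 = (40² + 12*17) + 175 = (1600 + 204) + 175 = 1804 + 175 = 1979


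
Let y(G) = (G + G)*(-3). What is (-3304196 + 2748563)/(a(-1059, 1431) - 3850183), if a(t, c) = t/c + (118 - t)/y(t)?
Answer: 62372026782/432198504761 ≈ 0.14431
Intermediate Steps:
y(G) = -6*G (y(G) = (2*G)*(-3) = -6*G)
a(t, c) = t/c - (118 - t)/(6*t) (a(t, c) = t/c + (118 - t)/((-6*t)) = t/c + (118 - t)*(-1/(6*t)) = t/c - (118 - t)/(6*t))
(-3304196 + 2748563)/(a(-1059, 1431) - 3850183) = (-3304196 + 2748563)/((⅙ - 59/3/(-1059) - 1059/1431) - 3850183) = -555633/((⅙ - 59/3*(-1/1059) - 1059*1/1431) - 3850183) = -555633/((⅙ + 59/3177 - 353/477) - 3850183) = -555633/(-62279/112254 - 3850183) = -555633/(-432198504761/112254) = -555633*(-112254/432198504761) = 62372026782/432198504761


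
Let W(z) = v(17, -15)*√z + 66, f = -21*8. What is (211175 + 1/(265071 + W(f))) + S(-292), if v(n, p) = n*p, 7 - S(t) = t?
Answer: 4956143643610481/23436184323 + 170*I*√42/23436184323 ≈ 2.1147e+5 + 4.701e-8*I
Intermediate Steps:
S(t) = 7 - t
f = -168
W(z) = 66 - 255*√z (W(z) = (17*(-15))*√z + 66 = -255*√z + 66 = 66 - 255*√z)
(211175 + 1/(265071 + W(f))) + S(-292) = (211175 + 1/(265071 + (66 - 510*I*√42))) + (7 - 1*(-292)) = (211175 + 1/(265071 + (66 - 510*I*√42))) + (7 + 292) = (211175 + 1/(265071 + (66 - 510*I*√42))) + 299 = (211175 + 1/(265137 - 510*I*√42)) + 299 = 211474 + 1/(265137 - 510*I*√42)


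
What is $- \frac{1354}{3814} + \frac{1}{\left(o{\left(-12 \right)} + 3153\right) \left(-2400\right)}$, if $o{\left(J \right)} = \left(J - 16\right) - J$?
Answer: $- \frac{5096999507}{14357421600} \approx -0.35501$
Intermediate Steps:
$o{\left(J \right)} = -16$ ($o{\left(J \right)} = \left(-16 + J\right) - J = -16$)
$- \frac{1354}{3814} + \frac{1}{\left(o{\left(-12 \right)} + 3153\right) \left(-2400\right)} = - \frac{1354}{3814} + \frac{1}{\left(-16 + 3153\right) \left(-2400\right)} = \left(-1354\right) \frac{1}{3814} + \frac{1}{3137} \left(- \frac{1}{2400}\right) = - \frac{677}{1907} + \frac{1}{3137} \left(- \frac{1}{2400}\right) = - \frac{677}{1907} - \frac{1}{7528800} = - \frac{5096999507}{14357421600}$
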